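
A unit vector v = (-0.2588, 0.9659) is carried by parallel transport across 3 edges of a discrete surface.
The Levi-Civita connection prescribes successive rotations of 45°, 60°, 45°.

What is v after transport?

Total rotation: 45° + 60° + 45° = 150°. Final vector: (-0.2588, -0.9659)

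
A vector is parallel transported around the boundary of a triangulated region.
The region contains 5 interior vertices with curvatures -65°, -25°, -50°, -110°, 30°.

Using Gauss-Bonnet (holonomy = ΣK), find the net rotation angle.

Holonomy = total enclosed curvature = (-65°) + (-25°) + (-50°) + (-110°) + 30° = -220°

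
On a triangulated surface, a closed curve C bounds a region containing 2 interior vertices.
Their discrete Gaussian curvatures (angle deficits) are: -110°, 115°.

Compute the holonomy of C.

Holonomy = total enclosed curvature = (-110°) + 115° = 5°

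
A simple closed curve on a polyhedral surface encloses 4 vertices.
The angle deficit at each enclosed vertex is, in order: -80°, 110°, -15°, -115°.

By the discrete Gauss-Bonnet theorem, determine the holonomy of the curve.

Holonomy = total enclosed curvature = (-80°) + 110° + (-15°) + (-115°) = -100°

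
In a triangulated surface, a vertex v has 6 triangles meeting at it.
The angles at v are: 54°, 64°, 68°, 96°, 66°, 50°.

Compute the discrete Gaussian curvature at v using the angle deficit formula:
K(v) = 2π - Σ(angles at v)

Sum of angles = 398°. K = 360° - 398° = -38° = -19π/90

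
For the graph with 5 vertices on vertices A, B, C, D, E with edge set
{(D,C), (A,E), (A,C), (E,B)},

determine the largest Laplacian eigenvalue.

Degrees: deg(A) = 2, deg(B) = 1, deg(C) = 2, deg(D) = 1, deg(E) = 2.
L = D − A with rows/columns ordered (A, B, C, D, E):
  [ 2,  0, -1,  0, -1]
  [ 0,  1,  0,  0, -1]
  [-1,  0,  2, -1,  0]
  [ 0,  0, -1,  1,  0]
  [-1, -1,  0,  0,  2]
Characteristic polynomial: det(λI − L) = λ(λ² − 3λ + 1)(λ² − 5λ + 5).
Roots: λ = 0; (λ² − 3λ + 1) = 0 ⇒ λ = (3 ± √5)/2 ≈ 0.382, 2.618; (λ² − 5λ + 5) = 0 ⇒ λ = (5 ± √5)/2 ≈ 1.382, 3.618.
(Check: the roots sum (with multiplicity) to 8, matching trace L = Σdeg = 2·4 = 8.)
Laplacian eigenvalues: [0.0, 0.382, 1.382, 2.618, 3.618]. Largest eigenvalue (spectral radius) = 3.618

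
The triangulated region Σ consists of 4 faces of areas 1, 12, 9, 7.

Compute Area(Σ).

1 + 12 + 9 + 7 = 29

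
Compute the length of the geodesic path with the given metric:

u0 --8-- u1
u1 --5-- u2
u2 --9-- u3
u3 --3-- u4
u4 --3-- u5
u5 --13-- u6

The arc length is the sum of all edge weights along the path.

Arc length = 8 + 5 + 9 + 3 + 3 + 13 = 41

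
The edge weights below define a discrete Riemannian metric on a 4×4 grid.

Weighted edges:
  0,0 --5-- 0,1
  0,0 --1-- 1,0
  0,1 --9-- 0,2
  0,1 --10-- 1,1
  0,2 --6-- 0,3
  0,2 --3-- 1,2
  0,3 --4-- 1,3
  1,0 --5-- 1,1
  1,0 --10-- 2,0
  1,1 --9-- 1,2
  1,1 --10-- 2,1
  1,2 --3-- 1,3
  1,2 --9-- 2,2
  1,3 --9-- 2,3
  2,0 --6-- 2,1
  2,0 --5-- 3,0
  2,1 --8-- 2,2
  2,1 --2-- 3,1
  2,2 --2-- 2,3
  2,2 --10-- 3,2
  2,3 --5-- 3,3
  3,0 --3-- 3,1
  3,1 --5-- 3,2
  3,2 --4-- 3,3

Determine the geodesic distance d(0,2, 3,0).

Shortest path: 0,2 → 1,2 → 2,2 → 2,1 → 3,1 → 3,0, total weight = 25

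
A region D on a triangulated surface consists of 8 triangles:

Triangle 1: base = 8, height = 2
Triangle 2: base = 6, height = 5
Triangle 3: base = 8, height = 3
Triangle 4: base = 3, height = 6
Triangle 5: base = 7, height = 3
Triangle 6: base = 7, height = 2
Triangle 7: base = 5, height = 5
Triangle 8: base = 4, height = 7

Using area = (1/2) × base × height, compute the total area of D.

(1/2)×8×2 + (1/2)×6×5 + (1/2)×8×3 + (1/2)×3×6 + (1/2)×7×3 + (1/2)×7×2 + (1/2)×5×5 + (1/2)×4×7 = 88.0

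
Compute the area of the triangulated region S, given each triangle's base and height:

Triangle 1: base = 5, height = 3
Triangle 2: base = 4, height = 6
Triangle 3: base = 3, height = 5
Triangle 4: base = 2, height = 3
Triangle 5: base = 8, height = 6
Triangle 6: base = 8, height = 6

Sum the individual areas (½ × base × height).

(1/2)×5×3 + (1/2)×4×6 + (1/2)×3×5 + (1/2)×2×3 + (1/2)×8×6 + (1/2)×8×6 = 78.0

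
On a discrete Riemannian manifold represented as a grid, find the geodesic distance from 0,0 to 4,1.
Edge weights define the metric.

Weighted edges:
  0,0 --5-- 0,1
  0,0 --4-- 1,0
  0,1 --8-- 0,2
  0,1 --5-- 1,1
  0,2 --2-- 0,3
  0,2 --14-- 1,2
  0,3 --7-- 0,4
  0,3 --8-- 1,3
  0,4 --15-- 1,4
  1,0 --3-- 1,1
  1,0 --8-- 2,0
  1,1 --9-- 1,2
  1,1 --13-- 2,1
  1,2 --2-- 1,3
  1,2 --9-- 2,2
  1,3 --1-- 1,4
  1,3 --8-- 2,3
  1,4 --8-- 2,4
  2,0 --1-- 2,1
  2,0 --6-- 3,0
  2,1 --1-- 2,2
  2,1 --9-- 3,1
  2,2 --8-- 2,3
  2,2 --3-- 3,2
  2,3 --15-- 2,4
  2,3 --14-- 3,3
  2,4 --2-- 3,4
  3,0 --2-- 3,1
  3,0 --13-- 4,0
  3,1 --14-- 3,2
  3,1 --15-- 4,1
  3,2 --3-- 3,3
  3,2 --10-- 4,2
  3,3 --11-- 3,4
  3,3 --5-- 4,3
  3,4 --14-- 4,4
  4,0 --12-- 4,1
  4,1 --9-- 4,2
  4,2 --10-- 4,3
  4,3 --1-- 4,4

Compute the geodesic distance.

Shortest path: 0,0 → 1,0 → 2,0 → 3,0 → 3,1 → 4,1, total weight = 35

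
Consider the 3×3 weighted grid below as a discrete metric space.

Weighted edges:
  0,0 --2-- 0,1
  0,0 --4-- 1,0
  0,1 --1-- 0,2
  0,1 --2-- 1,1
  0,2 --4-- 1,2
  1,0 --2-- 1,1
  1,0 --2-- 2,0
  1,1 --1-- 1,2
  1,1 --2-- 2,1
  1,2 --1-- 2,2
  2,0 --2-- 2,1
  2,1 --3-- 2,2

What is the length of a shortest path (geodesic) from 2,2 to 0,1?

Shortest path: 2,2 → 1,2 → 1,1 → 0,1, total weight = 4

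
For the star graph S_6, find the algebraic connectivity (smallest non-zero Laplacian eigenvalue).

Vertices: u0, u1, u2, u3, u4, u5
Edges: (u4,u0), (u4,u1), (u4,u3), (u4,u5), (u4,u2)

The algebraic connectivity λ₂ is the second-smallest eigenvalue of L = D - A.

The star S_6 is the complete bipartite graph K_{1,5} (one hub of degree 5, 5 leaves of degree 1). The Laplacian spectrum of K_{p,q} is 0, p (multiplicity q−1), q (multiplicity p−1), p+q. With p = 1, q = 5: 0 once, 1 with multiplicity 4, and 6 once. (Check: trace L = sum of degrees = 10 = 4·1 + 6.)
Laplacian eigenvalues: [0.0, 1.0, 1.0, 1.0, 1.0, 6.0]. Algebraic connectivity (smallest non-zero eigenvalue) = 1.0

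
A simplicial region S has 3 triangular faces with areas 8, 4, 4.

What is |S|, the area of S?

8 + 4 + 4 = 16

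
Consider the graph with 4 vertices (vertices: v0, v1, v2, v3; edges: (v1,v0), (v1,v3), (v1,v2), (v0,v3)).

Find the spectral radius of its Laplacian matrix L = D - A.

Degrees: deg(v0) = 2, deg(v1) = 3, deg(v2) = 1, deg(v3) = 2.
L = D − A with rows/columns ordered (v0, v1, v2, v3):
  [ 2, -1,  0, -1]
  [-1,  3, -1, -1]
  [ 0, -1,  1,  0]
  [-1, -1,  0,  2]
Characteristic polynomial: det(λI − L) = λ(λ − 1)(λ − 3)(λ − 4).
Roots: λ = 0; (λ − 1) = 0 ⇒ λ = 1; (λ − 3) = 0 ⇒ λ = 3; (λ − 4) = 0 ⇒ λ = 4.
(Check: the roots sum (with multiplicity) to 8, matching trace L = Σdeg = 2·4 = 8.)
Laplacian eigenvalues: [0.0, 1.0, 3.0, 4.0]. Largest eigenvalue (spectral radius) = 4.0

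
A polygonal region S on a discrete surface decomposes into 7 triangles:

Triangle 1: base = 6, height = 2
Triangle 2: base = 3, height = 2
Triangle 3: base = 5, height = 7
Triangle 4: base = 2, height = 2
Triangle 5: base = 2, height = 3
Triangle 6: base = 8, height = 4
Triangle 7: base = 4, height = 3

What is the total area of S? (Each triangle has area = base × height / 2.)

(1/2)×6×2 + (1/2)×3×2 + (1/2)×5×7 + (1/2)×2×2 + (1/2)×2×3 + (1/2)×8×4 + (1/2)×4×3 = 53.5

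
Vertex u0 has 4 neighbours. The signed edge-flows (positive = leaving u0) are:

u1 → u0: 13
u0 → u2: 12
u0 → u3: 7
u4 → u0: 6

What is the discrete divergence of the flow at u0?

Divergence = sum of outgoing flows = (-13) + 12 + 7 + (-6) = 0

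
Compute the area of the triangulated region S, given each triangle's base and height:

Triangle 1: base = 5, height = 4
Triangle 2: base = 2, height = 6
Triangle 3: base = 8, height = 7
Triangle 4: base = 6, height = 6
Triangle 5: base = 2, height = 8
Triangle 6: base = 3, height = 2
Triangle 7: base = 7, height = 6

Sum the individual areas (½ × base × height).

(1/2)×5×4 + (1/2)×2×6 + (1/2)×8×7 + (1/2)×6×6 + (1/2)×2×8 + (1/2)×3×2 + (1/2)×7×6 = 94.0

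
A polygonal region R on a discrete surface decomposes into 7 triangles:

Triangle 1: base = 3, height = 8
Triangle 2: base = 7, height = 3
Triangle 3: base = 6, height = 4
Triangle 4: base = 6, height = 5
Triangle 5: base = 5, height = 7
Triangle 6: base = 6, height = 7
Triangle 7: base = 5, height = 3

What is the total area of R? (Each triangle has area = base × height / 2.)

(1/2)×3×8 + (1/2)×7×3 + (1/2)×6×4 + (1/2)×6×5 + (1/2)×5×7 + (1/2)×6×7 + (1/2)×5×3 = 95.5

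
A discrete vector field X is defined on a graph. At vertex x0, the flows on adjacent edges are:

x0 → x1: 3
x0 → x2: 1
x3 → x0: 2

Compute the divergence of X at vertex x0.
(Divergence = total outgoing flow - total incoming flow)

Divergence = sum of outgoing flows = 3 + 1 + (-2) = 2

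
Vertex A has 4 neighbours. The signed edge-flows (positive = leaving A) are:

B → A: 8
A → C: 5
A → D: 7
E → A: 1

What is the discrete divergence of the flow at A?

Divergence = sum of outgoing flows = (-8) + 5 + 7 + (-1) = 3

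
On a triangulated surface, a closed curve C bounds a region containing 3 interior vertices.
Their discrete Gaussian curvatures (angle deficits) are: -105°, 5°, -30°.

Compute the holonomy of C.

Holonomy = total enclosed curvature = (-105°) + 5° + (-30°) = -130°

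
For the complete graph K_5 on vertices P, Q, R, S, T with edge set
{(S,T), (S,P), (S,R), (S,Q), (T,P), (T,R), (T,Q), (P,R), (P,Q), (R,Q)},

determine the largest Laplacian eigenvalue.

For the complete graph K_n, L = nI − J (J = all-ones matrix). J has eigenvalues n (once, eigenvector 𝟙) and 0 (multiplicity n−1), so L has eigenvalues 0 (once) and n (multiplicity n−1). Here n = 5: eigenvalue 0 once and 5 with multiplicity 4.
Laplacian eigenvalues: [0.0, 5.0, 5.0, 5.0, 5.0]. Largest eigenvalue (spectral radius) = 5.0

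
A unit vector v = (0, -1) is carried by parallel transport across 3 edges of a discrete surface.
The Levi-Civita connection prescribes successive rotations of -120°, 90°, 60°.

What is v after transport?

Total rotation: (-120°) + 90° + 60° = 30°. Final vector: (0.5000, -0.8660)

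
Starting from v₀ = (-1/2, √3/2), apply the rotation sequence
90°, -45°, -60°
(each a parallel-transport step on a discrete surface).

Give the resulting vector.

Total rotation: 90° + (-45°) + (-60°) = -15°. Final vector: (-0.2588, 0.9659)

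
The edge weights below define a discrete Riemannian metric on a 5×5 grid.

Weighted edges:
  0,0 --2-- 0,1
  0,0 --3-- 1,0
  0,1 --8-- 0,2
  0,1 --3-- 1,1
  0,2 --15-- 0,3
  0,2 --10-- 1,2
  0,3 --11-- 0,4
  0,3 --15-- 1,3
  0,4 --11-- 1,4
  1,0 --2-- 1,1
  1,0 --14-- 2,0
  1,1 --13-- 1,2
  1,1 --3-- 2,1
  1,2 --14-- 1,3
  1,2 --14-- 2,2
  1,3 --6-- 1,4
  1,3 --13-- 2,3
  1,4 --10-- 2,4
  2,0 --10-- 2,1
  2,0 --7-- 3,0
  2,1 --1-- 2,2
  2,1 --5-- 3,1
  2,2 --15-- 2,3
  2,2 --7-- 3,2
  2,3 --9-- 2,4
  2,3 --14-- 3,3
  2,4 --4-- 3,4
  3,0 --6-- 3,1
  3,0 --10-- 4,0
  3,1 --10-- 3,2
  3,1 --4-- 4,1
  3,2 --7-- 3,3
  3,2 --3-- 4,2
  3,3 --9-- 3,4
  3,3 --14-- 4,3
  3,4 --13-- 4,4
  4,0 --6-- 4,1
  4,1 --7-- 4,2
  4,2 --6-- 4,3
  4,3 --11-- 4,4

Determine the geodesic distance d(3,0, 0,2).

Shortest path: 3,0 → 3,1 → 2,1 → 1,1 → 0,1 → 0,2, total weight = 25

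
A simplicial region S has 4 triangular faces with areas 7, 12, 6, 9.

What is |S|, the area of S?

7 + 12 + 6 + 9 = 34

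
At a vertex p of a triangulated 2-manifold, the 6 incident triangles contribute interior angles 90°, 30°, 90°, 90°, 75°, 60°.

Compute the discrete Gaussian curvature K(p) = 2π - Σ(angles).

Sum of angles = 435°. K = 360° - 435° = -75° = -5π/12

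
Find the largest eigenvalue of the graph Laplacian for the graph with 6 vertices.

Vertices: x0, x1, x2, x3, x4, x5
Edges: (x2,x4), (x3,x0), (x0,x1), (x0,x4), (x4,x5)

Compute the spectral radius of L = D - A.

Degrees: deg(x0) = 3, deg(x1) = 1, deg(x2) = 1, deg(x3) = 1, deg(x4) = 3, deg(x5) = 1.
L = D − A with rows/columns ordered (x0, x1, x2, x3, x4, x5):
  [ 3, -1,  0, -1, -1,  0]
  [-1,  1,  0,  0,  0,  0]
  [ 0,  0,  1,  0, -1,  0]
  [-1,  0,  0,  1,  0,  0]
  [-1,  0, -1,  0,  3, -1]
  [ 0,  0,  0,  0, -1,  1]
Characteristic polynomial: det(λI − L) = λ(λ² − 5λ + 2)(λ − 1)²(λ − 3).
Roots: λ = 0; (λ² − 5λ + 2) = 0 ⇒ λ = (5 ± √17)/2 ≈ 0.4384, 4.5616; (λ − 1) = 0 ⇒ λ = 1 (multiplicity 2); (λ − 3) = 0 ⇒ λ = 3.
(Check: the roots sum (with multiplicity) to 10, matching trace L = Σdeg = 2·5 = 10.)
Laplacian eigenvalues: [0.0, 0.4384, 1.0, 1.0, 3.0, 4.5616]. Largest eigenvalue (spectral radius) = 4.5616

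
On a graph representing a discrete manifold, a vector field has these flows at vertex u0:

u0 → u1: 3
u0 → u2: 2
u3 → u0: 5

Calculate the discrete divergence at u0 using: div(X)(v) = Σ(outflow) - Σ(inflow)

Divergence = sum of outgoing flows = 3 + 2 + (-5) = 0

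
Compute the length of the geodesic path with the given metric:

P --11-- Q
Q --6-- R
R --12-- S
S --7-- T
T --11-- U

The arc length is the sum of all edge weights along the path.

Arc length = 11 + 6 + 12 + 7 + 11 = 47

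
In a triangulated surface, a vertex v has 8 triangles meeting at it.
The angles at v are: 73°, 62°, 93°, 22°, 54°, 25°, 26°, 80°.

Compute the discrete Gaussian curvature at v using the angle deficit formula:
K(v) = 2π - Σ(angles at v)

Sum of angles = 435°. K = 360° - 435° = -75° = -5π/12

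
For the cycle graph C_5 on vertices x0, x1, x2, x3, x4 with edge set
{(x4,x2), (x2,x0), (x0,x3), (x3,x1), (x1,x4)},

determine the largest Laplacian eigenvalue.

The cycle graph C_n has Laplacian eigenvalues λ_k = 2 − 2cos(2πk/n), k = 0, 1, …, n−1. Here n = 5:
k=0: 2 − 2cos(0) = 0.0; k=1: 2 − 2cos(2π/5) = 1.382; k=2: 2 − 2cos(4π/5) = 3.618; k=3: 2 − 2cos(6π/5) = 3.618; k=4: 2 − 2cos(8π/5) = 1.382.
Laplacian eigenvalues: [0.0, 1.382, 1.382, 3.618, 3.618]. Largest eigenvalue (spectral radius) = 3.618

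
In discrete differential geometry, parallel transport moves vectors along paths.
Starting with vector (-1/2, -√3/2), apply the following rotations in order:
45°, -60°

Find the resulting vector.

Total rotation: 45° + (-60°) = -15°. Final vector: (-0.7071, -0.7071)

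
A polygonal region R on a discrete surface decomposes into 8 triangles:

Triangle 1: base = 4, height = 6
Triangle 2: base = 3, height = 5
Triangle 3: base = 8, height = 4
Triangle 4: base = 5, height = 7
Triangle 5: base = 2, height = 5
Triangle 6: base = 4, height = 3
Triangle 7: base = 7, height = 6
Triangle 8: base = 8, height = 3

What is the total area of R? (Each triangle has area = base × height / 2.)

(1/2)×4×6 + (1/2)×3×5 + (1/2)×8×4 + (1/2)×5×7 + (1/2)×2×5 + (1/2)×4×3 + (1/2)×7×6 + (1/2)×8×3 = 97.0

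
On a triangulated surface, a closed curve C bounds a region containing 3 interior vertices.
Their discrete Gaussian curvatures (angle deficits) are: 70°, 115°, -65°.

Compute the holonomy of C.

Holonomy = total enclosed curvature = 70° + 115° + (-65°) = 120°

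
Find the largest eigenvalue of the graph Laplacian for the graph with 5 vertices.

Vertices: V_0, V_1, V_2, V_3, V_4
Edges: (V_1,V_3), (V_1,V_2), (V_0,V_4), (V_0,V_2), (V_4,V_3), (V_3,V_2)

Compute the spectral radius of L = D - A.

Degrees: deg(V_0) = 2, deg(V_1) = 2, deg(V_2) = 3, deg(V_3) = 3, deg(V_4) = 2.
L = D − A with rows/columns ordered (V_0, V_1, V_2, V_3, V_4):
  [ 2,  0, -1,  0, -1]
  [ 0,  2, -1, -1,  0]
  [-1, -1,  3, -1,  0]
  [ 0, -1, -1,  3, -1]
  [-1,  0,  0, -1,  2]
Characteristic polynomial: det(λI − L) = λ(λ² − 5λ + 5)(λ² − 7λ + 11).
Roots: λ = 0; (λ² − 5λ + 5) = 0 ⇒ λ = (5 ± √5)/2 ≈ 1.382, 3.618; (λ² − 7λ + 11) = 0 ⇒ λ = (7 ± √5)/2 ≈ 2.382, 4.618.
(Check: the roots sum (with multiplicity) to 12, matching trace L = Σdeg = 2·6 = 12.)
Laplacian eigenvalues: [0.0, 1.382, 2.382, 3.618, 4.618]. Largest eigenvalue (spectral radius) = 4.618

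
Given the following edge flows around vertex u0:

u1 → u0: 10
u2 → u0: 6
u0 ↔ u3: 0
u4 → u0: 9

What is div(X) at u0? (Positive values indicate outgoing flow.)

Divergence = sum of outgoing flows = (-10) + (-6) + 0 + (-9) = -25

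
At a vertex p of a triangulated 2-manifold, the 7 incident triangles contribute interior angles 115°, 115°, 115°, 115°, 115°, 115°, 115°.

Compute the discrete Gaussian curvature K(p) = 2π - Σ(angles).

Sum of angles = 805°. K = 360° - 805° = -445°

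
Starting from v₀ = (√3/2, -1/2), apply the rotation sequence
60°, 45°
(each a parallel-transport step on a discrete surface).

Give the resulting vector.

Total rotation: 60° + 45° = 105°. Final vector: (0.2588, 0.9659)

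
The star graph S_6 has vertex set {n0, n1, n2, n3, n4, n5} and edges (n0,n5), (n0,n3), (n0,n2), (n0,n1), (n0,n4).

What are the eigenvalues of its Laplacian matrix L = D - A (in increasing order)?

The star S_6 is the complete bipartite graph K_{1,5} (one hub of degree 5, 5 leaves of degree 1). The Laplacian spectrum of K_{p,q} is 0, p (multiplicity q−1), q (multiplicity p−1), p+q. With p = 1, q = 5: 0 once, 1 with multiplicity 4, and 6 once. (Check: trace L = sum of degrees = 10 = 4·1 + 6.)
Laplacian eigenvalues (increasing order): [0.0, 1.0, 1.0, 1.0, 1.0, 6.0]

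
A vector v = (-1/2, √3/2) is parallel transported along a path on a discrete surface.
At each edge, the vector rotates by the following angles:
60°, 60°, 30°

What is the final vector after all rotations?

Total rotation: 60° + 60° + 30° = 150°. Final vector: (0, -1)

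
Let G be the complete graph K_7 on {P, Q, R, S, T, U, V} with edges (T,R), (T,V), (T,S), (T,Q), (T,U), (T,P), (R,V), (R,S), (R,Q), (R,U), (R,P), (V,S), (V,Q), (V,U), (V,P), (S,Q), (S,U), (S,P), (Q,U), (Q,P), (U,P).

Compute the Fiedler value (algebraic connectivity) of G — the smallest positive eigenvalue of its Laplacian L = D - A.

For the complete graph K_n, L = nI − J (J = all-ones matrix). J has eigenvalues n (once, eigenvector 𝟙) and 0 (multiplicity n−1), so L has eigenvalues 0 (once) and n (multiplicity n−1). Here n = 7: eigenvalue 0 once and 7 with multiplicity 6.
Laplacian eigenvalues: [0.0, 7.0, 7.0, 7.0, 7.0, 7.0, 7.0]. Algebraic connectivity (smallest non-zero eigenvalue) = 7.0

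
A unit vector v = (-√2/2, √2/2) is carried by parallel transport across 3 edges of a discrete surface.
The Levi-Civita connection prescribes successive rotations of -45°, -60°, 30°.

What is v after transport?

Total rotation: (-45°) + (-60°) + 30° = -75°. Final vector: (0.5000, 0.8660)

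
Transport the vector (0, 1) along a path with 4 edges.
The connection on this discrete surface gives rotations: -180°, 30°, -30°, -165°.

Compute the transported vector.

Total rotation: (-180°) + 30° + (-30°) + (-165°) = -345° ≡ 15° (mod 360°). Final vector: (-0.2588, 0.9659)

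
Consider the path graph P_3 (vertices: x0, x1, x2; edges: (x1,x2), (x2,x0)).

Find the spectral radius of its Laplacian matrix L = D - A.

The path graph P_n has Laplacian eigenvalues λ_k = 2 − 2cos(kπ/n), k = 0, 1, …, n−1. Here n = 3:
k=0: 2 − 2cos(0) = 0.0; k=1: 2 − 2cos(π/3) = 1.0; k=2: 2 − 2cos(2π/3) = 3.0.
Laplacian eigenvalues: [0.0, 1.0, 3.0]. Largest eigenvalue (spectral radius) = 3.0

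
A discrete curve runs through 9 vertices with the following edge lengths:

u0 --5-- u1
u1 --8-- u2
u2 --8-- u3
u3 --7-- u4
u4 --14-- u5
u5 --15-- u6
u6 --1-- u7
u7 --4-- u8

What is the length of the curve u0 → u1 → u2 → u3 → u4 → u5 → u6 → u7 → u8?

Arc length = 5 + 8 + 8 + 7 + 14 + 15 + 1 + 4 = 62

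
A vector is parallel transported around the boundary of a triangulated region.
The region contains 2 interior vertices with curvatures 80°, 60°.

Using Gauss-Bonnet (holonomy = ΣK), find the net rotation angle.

Holonomy = total enclosed curvature = 80° + 60° = 140°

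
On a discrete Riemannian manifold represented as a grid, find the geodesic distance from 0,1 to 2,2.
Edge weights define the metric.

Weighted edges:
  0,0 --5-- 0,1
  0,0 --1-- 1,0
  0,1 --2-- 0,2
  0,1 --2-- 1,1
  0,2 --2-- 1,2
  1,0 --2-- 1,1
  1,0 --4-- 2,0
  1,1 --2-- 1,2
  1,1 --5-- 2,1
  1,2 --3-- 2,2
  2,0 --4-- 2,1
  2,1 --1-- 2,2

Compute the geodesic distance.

Shortest path: 0,1 → 0,2 → 1,2 → 2,2, total weight = 7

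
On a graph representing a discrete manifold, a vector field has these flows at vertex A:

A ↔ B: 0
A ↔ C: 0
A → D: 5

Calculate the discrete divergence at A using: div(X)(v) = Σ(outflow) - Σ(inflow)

Divergence = sum of outgoing flows = 0 + 0 + 5 = 5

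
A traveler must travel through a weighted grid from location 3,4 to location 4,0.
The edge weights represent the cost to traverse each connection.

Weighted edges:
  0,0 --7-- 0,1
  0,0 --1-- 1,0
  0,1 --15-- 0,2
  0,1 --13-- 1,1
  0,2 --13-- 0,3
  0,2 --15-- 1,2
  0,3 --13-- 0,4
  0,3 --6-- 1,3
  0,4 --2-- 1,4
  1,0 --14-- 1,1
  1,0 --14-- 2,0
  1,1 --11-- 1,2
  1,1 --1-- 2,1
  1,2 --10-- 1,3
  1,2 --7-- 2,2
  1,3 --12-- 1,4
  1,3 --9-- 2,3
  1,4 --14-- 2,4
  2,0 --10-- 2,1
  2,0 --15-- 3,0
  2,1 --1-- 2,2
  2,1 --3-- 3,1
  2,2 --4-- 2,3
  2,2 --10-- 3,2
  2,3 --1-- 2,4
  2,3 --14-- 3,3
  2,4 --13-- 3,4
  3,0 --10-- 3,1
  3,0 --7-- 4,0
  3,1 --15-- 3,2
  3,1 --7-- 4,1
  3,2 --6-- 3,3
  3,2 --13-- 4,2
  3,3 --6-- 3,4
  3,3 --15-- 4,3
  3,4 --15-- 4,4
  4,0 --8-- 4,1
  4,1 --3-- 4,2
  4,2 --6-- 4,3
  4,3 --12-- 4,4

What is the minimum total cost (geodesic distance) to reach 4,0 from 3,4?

Shortest path: 3,4 → 3,3 → 3,2 → 4,2 → 4,1 → 4,0, total weight = 36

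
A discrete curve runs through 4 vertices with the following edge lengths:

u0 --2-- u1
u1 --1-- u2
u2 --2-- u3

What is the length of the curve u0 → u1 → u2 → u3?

Arc length = 2 + 1 + 2 = 5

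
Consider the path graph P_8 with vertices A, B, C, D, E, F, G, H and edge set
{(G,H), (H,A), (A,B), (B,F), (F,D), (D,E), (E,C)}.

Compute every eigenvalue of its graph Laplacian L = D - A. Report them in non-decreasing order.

The path graph P_n has Laplacian eigenvalues λ_k = 2 − 2cos(kπ/n), k = 0, 1, …, n−1. Here n = 8:
k=0: 2 − 2cos(0) = 0.0; k=1: 2 − 2cos(π/8) = 0.1522; k=2: 2 − 2cos(π/4) = 0.5858; k=3: 2 − 2cos(3π/8) = 1.2346; k=4: 2 − 2cos(π/2) = 2.0; k=5: 2 − 2cos(5π/8) = 2.7654; k=6: 2 − 2cos(3π/4) = 3.4142; k=7: 2 − 2cos(7π/8) = 3.8478.
Laplacian eigenvalues (increasing order): [0.0, 0.1522, 0.5858, 1.2346, 2.0, 2.7654, 3.4142, 3.8478]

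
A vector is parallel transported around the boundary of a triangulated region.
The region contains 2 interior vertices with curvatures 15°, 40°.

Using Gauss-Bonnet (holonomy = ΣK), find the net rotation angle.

Holonomy = total enclosed curvature = 15° + 40° = 55°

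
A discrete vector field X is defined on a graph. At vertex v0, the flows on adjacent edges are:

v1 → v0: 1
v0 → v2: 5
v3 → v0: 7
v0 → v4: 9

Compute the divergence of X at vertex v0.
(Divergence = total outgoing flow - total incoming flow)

Divergence = sum of outgoing flows = (-1) + 5 + (-7) + 9 = 6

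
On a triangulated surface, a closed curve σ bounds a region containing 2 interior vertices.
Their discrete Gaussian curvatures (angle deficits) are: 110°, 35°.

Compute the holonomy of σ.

Holonomy = total enclosed curvature = 110° + 35° = 145°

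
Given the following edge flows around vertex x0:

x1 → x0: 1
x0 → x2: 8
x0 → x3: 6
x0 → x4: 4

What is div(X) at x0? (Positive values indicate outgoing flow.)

Divergence = sum of outgoing flows = (-1) + 8 + 6 + 4 = 17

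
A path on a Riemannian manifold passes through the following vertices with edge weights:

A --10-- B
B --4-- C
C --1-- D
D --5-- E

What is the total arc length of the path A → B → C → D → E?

Arc length = 10 + 4 + 1 + 5 = 20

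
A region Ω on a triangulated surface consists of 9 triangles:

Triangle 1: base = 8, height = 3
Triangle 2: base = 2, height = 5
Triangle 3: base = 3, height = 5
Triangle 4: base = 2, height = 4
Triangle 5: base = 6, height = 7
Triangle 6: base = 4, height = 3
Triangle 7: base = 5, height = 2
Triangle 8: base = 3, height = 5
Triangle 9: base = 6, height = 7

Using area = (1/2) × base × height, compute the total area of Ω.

(1/2)×8×3 + (1/2)×2×5 + (1/2)×3×5 + (1/2)×2×4 + (1/2)×6×7 + (1/2)×4×3 + (1/2)×5×2 + (1/2)×3×5 + (1/2)×6×7 = 89.0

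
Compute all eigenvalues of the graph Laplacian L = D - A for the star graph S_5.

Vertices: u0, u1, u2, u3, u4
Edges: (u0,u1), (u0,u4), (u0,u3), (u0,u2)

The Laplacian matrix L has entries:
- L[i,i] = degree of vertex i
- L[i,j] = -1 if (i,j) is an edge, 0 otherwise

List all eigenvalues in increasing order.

The star S_5 is the complete bipartite graph K_{1,4} (one hub of degree 4, 4 leaves of degree 1). The Laplacian spectrum of K_{p,q} is 0, p (multiplicity q−1), q (multiplicity p−1), p+q. With p = 1, q = 4: 0 once, 1 with multiplicity 3, and 5 once. (Check: trace L = sum of degrees = 8 = 3·1 + 5.)
Laplacian eigenvalues (increasing order): [0.0, 1.0, 1.0, 1.0, 5.0]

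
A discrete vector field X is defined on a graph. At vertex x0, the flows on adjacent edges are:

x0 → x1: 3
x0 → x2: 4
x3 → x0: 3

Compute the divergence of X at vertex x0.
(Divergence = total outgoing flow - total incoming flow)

Divergence = sum of outgoing flows = 3 + 4 + (-3) = 4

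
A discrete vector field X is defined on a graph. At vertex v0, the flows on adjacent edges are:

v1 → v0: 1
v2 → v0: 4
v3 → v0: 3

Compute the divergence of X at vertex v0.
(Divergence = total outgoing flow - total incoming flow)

Divergence = sum of outgoing flows = (-1) + (-4) + (-3) = -8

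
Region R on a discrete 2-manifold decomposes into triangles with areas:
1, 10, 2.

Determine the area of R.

1 + 10 + 2 = 13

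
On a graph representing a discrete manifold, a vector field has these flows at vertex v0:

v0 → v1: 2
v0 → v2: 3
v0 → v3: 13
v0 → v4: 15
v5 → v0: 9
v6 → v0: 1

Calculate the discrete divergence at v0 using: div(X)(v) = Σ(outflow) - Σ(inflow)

Divergence = sum of outgoing flows = 2 + 3 + 13 + 15 + (-9) + (-1) = 23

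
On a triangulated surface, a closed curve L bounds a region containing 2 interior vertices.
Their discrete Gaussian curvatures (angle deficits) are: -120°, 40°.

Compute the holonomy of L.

Holonomy = total enclosed curvature = (-120°) + 40° = -80°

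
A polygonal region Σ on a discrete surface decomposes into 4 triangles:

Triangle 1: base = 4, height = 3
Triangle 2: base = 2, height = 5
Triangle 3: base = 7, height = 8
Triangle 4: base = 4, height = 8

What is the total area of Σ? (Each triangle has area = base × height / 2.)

(1/2)×4×3 + (1/2)×2×5 + (1/2)×7×8 + (1/2)×4×8 = 55.0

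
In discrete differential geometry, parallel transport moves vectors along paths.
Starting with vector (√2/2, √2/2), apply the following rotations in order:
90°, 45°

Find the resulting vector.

Total rotation: 90° + 45° = 135°. Final vector: (-1, 0)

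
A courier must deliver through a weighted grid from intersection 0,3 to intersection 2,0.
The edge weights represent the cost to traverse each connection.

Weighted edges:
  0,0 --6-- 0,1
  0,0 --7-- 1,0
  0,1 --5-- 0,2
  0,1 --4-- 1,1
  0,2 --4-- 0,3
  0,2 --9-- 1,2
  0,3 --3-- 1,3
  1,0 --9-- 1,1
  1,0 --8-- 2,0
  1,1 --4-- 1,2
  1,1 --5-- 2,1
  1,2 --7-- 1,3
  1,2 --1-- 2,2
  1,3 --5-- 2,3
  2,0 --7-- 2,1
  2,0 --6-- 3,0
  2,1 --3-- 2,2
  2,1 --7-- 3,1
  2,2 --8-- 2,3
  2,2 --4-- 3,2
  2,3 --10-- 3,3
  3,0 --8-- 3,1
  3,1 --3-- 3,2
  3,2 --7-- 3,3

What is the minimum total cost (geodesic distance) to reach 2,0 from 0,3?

Shortest path: 0,3 → 1,3 → 1,2 → 2,2 → 2,1 → 2,0, total weight = 21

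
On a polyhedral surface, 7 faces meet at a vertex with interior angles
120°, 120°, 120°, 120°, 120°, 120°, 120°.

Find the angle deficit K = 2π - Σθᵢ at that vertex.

Sum of angles = 840°. K = 360° - 840° = -480°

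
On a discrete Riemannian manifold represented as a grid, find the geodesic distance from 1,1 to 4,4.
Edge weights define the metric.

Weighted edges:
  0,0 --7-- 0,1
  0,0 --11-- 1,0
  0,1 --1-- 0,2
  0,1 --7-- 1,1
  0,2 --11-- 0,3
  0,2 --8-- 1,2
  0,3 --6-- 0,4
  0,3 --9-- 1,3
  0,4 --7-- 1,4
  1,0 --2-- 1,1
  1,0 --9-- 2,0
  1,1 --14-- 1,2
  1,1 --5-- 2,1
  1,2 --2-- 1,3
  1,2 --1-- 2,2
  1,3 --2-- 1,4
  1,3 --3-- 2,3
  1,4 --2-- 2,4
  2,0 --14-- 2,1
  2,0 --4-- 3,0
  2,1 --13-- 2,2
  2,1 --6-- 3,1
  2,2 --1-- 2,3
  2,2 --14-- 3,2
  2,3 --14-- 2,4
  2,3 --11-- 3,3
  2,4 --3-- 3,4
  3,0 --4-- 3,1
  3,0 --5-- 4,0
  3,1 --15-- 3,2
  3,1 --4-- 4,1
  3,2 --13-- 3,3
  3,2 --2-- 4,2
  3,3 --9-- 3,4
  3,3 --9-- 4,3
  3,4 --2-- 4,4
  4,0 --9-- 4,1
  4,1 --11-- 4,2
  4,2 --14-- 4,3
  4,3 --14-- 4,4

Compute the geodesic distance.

Shortest path: 1,1 → 1,2 → 1,3 → 1,4 → 2,4 → 3,4 → 4,4, total weight = 25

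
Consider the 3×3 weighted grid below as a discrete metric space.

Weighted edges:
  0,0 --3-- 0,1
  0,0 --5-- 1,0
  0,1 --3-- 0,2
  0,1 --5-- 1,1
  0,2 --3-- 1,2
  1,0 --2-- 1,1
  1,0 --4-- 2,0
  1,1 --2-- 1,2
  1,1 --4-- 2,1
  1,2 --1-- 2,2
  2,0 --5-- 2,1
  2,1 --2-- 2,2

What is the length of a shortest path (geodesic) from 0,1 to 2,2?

Shortest path: 0,1 → 0,2 → 1,2 → 2,2, total weight = 7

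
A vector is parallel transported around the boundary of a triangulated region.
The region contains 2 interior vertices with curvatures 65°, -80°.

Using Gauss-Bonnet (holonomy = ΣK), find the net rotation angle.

Holonomy = total enclosed curvature = 65° + (-80°) = -15°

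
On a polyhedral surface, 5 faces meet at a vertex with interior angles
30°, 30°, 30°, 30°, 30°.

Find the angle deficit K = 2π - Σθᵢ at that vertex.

Sum of angles = 150°. K = 360° - 150° = 210°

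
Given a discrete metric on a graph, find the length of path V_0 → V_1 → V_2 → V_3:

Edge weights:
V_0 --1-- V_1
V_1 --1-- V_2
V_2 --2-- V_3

Arc length = 1 + 1 + 2 = 4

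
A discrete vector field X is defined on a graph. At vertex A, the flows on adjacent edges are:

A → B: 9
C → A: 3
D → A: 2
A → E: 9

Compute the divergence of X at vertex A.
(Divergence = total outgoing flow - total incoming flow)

Divergence = sum of outgoing flows = 9 + (-3) + (-2) + 9 = 13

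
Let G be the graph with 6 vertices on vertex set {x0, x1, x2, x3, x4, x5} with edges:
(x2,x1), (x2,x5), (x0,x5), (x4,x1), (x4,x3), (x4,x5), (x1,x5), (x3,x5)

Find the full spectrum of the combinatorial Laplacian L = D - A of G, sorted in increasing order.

Degrees: deg(x0) = 1, deg(x1) = 3, deg(x2) = 2, deg(x3) = 2, deg(x4) = 3, deg(x5) = 5.
L = D − A with rows/columns ordered (x0, x1, x2, x3, x4, x5):
  [ 1,  0,  0,  0,  0, -1]
  [ 0,  3, -1,  0, -1, -1]
  [ 0, -1,  2,  0,  0, -1]
  [ 0,  0,  0,  2, -1, -1]
  [ 0, -1,  0, -1,  3, -1]
  [-1, -1, -1, -1, -1,  5]
Characteristic polynomial: det(λI − L) = λ(λ − 1)(λ² − 6λ + 7)(λ − 3)(λ − 6).
Roots: λ = 0; (λ − 1) = 0 ⇒ λ = 1; (λ² − 6λ + 7) = 0 ⇒ λ = 3 ± √2 ≈ 1.5858, 4.4142; (λ − 3) = 0 ⇒ λ = 3; (λ − 6) = 0 ⇒ λ = 6.
(Check: the roots sum (with multiplicity) to 16, matching trace L = Σdeg = 2·8 = 16.)
Laplacian eigenvalues (increasing order): [0.0, 1.0, 1.5858, 3.0, 4.4142, 6.0]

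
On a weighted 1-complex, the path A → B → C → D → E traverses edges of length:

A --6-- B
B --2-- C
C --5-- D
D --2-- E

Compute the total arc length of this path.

Arc length = 6 + 2 + 5 + 2 = 15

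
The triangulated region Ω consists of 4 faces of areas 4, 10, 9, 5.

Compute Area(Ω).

4 + 10 + 9 + 5 = 28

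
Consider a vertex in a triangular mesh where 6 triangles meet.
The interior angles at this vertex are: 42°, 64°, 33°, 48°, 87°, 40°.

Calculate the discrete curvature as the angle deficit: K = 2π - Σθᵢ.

Sum of angles = 314°. K = 360° - 314° = 46° = 23π/90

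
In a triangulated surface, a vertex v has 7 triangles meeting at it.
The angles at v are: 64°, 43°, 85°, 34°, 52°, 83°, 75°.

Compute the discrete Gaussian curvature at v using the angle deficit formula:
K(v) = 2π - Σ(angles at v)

Sum of angles = 436°. K = 360° - 436° = -76° = -19π/45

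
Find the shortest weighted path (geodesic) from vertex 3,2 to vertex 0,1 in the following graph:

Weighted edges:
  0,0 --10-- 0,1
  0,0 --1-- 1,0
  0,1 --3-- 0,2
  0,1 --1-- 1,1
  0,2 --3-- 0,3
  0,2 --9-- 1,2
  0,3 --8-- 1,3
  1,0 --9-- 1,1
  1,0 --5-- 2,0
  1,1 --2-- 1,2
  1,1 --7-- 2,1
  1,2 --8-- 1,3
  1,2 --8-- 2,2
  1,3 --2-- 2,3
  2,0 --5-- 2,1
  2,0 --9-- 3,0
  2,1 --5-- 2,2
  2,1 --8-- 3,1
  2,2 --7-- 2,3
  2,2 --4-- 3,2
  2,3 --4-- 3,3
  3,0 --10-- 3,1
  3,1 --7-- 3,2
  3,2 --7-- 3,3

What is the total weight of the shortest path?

Shortest path: 3,2 → 2,2 → 1,2 → 1,1 → 0,1, total weight = 15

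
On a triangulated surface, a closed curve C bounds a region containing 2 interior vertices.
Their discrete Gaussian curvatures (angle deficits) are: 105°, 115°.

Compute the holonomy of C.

Holonomy = total enclosed curvature = 105° + 115° = 220°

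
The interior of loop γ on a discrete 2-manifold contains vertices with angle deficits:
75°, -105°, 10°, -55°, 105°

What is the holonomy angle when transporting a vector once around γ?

Holonomy = total enclosed curvature = 75° + (-105°) + 10° + (-55°) + 105° = 30°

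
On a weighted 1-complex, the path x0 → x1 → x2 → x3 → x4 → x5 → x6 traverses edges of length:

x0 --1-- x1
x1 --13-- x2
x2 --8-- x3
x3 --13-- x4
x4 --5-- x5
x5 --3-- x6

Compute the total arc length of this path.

Arc length = 1 + 13 + 8 + 13 + 5 + 3 = 43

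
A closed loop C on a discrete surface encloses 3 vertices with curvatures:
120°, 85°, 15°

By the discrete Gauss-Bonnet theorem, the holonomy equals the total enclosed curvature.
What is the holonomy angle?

Holonomy = total enclosed curvature = 120° + 85° + 15° = 220°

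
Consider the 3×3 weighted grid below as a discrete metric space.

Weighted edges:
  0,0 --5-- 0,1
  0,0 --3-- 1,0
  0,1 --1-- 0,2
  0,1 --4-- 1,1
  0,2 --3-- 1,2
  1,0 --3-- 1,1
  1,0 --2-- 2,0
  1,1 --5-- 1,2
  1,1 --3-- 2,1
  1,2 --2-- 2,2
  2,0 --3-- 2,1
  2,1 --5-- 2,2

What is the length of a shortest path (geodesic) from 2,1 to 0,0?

Shortest path: 2,1 → 2,0 → 1,0 → 0,0, total weight = 8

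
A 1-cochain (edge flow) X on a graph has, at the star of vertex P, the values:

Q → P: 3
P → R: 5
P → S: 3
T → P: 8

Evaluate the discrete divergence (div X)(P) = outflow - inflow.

Divergence = sum of outgoing flows = (-3) + 5 + 3 + (-8) = -3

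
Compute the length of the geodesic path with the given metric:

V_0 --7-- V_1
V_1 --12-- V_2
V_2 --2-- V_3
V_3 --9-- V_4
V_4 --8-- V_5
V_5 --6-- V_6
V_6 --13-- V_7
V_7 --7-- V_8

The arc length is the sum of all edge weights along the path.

Arc length = 7 + 12 + 2 + 9 + 8 + 6 + 13 + 7 = 64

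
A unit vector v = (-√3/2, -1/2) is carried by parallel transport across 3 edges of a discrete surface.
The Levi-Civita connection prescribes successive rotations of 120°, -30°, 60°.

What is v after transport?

Total rotation: 120° + (-30°) + 60° = 150°. Final vector: (1, 0)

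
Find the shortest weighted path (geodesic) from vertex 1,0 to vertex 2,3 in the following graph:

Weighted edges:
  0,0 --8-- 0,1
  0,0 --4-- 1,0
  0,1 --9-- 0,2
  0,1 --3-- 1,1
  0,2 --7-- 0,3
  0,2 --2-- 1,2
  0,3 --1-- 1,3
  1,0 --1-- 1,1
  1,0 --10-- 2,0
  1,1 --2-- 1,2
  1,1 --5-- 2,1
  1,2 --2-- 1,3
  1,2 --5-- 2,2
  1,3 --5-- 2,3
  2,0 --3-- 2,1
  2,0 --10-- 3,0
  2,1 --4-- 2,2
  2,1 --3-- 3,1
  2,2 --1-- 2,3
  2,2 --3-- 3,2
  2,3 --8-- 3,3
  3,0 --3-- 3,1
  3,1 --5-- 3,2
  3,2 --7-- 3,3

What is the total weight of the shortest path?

Shortest path: 1,0 → 1,1 → 1,2 → 2,2 → 2,3, total weight = 9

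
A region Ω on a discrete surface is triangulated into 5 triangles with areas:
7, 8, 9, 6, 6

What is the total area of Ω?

7 + 8 + 9 + 6 + 6 = 36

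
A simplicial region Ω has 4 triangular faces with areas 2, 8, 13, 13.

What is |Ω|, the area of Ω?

2 + 8 + 13 + 13 = 36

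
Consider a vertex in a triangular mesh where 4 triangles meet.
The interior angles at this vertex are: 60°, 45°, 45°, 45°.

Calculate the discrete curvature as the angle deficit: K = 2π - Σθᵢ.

Sum of angles = 195°. K = 360° - 195° = 165° = 11π/12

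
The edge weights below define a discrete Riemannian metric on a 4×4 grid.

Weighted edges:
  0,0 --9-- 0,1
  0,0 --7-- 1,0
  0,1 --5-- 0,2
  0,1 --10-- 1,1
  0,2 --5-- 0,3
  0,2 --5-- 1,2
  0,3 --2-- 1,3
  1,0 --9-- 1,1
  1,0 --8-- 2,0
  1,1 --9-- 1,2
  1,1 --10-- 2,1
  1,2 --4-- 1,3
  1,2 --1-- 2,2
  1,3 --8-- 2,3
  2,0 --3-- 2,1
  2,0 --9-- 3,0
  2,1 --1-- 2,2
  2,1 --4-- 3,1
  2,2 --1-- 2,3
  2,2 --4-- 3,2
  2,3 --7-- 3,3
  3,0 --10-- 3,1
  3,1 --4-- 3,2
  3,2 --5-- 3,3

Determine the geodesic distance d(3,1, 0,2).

Shortest path: 3,1 → 2,1 → 2,2 → 1,2 → 0,2, total weight = 11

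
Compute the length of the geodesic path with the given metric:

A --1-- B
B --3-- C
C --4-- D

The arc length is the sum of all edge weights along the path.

Arc length = 1 + 3 + 4 = 8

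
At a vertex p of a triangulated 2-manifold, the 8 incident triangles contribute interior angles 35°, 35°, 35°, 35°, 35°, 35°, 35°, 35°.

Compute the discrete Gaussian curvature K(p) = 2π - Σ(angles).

Sum of angles = 280°. K = 360° - 280° = 80°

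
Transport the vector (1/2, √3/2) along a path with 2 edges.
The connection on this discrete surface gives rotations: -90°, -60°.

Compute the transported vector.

Total rotation: (-90°) + (-60°) = -150°. Final vector: (0, -1)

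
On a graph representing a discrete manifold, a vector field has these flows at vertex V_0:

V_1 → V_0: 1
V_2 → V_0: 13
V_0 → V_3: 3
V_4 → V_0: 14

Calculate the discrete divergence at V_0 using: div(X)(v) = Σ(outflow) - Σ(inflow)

Divergence = sum of outgoing flows = (-1) + (-13) + 3 + (-14) = -25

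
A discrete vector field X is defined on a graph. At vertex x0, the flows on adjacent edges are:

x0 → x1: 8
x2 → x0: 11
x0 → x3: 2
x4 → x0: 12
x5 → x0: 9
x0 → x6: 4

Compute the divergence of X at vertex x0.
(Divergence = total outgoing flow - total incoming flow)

Divergence = sum of outgoing flows = 8 + (-11) + 2 + (-12) + (-9) + 4 = -18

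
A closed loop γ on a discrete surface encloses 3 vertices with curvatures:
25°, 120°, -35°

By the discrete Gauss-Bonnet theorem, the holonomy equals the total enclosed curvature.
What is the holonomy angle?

Holonomy = total enclosed curvature = 25° + 120° + (-35°) = 110°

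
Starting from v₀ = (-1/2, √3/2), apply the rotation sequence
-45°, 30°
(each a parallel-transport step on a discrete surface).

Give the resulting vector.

Total rotation: (-45°) + 30° = -15°. Final vector: (-0.2588, 0.9659)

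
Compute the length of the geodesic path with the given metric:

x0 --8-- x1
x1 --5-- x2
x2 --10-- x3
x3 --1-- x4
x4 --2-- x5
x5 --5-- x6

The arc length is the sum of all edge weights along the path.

Arc length = 8 + 5 + 10 + 1 + 2 + 5 = 31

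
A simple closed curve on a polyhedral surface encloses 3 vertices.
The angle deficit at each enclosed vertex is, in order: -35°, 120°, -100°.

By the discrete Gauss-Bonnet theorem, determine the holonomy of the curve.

Holonomy = total enclosed curvature = (-35°) + 120° + (-100°) = -15°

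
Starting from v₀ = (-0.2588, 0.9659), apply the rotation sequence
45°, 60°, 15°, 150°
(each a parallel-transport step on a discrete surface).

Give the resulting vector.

Total rotation: 45° + 60° + 15° + 150° = 270° ≡ -90° (mod 360°). Final vector: (0.9659, 0.2588)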